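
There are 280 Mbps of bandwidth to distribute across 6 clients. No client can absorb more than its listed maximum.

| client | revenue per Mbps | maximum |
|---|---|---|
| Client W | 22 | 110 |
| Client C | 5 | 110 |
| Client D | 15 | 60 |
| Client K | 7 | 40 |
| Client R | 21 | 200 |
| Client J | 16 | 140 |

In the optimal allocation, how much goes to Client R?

170

Order the clients by revenue per Mbps: Client W 22 > Client R 21 > Client J 16 > Client D 15 > Client K 7 > Client C 5.
Client W: +110 to 110 (cap) ; 170 left.
Client R: +170 (room for 200) → 170. Pool exhausted.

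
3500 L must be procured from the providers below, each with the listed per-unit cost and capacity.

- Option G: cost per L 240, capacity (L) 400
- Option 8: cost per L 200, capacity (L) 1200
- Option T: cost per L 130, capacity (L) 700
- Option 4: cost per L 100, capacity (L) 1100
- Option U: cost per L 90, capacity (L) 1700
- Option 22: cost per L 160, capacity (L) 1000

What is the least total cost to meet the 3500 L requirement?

354000

Cheapest first:
Option U at 90: take all 1700 L ; 1800 still needed.
Take 1100 from Option 4 at 100 ; need 700 more.
Option T (130): use full 700 ; 0 L to go.
Option 22, Option 8, Option G: unused.
Cost = 1700×90 + 1100×100 + 700×130 = 354000.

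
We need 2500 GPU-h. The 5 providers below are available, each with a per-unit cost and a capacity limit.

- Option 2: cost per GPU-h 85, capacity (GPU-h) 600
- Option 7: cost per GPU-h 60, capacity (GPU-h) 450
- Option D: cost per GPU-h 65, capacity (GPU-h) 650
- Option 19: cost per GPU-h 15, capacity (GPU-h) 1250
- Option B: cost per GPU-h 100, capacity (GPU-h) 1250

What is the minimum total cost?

Cheapest first:
Take 1250 from Option 19 at 15 ; need 1250 more.
Take 450 from Option 7 at 60 ; need 800 more.
Option D (65): use full 650 ; 150 GPU-h to go.
Option 2 at 85: take 150 of its 600 ; requirement met.
Option B: unused.
Cost = 1250×15 + 450×60 + 650×65 + 150×85 = 100750.

100750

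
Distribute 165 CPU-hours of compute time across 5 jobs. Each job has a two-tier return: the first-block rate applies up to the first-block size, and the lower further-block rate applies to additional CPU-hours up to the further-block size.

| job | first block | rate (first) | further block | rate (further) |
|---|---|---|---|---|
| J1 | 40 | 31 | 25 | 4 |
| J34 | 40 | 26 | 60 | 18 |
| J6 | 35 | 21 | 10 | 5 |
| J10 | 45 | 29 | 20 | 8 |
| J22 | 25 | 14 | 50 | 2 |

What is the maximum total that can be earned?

4410

Order all 10 blocks by rate: J1/first 31 > J10/first 29 > J34/first 26 > J6/first 21 > J34/second 18 > J22/first 14 > J10/second 8 > J6/second 5 > J1/second 4 > J22/second 2.
J1 first at 31: fill all 40 — 125 left.
J10/first (29): +45 — 80 left.
J34/first (26): +40 — 40 left.
Fill J6 first block (35 at 21) — 5 left.
5 remain; put them into J34 second at 18.
Total = 31×40 + 29×45 + 26×40 + 21×35 + 18×5 = 4410.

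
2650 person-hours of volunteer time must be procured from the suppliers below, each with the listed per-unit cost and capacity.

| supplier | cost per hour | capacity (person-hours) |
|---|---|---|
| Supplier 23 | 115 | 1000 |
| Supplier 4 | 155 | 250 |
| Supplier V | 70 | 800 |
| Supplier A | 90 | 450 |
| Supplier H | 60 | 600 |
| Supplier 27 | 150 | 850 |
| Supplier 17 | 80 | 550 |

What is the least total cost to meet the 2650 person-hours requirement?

Use suppliers in increasing cost order.
Supplier H (60): use full 600 — 2050 person-hours to go.
Supplier V (70): use full 800 — 1250 person-hours to go.
Supplier 17 (80): use full 550 — 700 person-hours to go.
Take 450 from Supplier A at 90 — need 250 more.
Supplier 23 (115): take the remaining 250 — done.
Supplier 27, Supplier 4: unused.
Cost = 600×60 + 800×70 + 550×80 + 450×90 + 250×115 = 205250.

205250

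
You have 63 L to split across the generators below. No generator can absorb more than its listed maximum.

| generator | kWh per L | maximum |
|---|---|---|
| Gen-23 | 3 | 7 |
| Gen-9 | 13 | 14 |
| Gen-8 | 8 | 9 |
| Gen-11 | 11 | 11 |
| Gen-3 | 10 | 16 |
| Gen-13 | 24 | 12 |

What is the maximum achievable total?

Rank by kWh per L: Gen-13 24 > Gen-9 13 > Gen-11 11 > Gen-3 10 > Gen-8 8 > Gen-23 3.
Gen-13: +12 to 12 (cap) → 51 left.
Give Gen-9 14 to hit its cap of 14 → 37 left.
Gen-11 takes 11 to reach its cap of 11 → 26 left.
Gen-3 takes 16 to reach its cap of 16 → 10 left.
Give Gen-8 9 to hit its cap of 9 → 1 left.
Gen-23: +1 (room for 7) → 1. Pool exhausted.
Total = 3×1 + 13×14 + 8×9 + 11×11 + 10×16 + 24×12 = 826.

826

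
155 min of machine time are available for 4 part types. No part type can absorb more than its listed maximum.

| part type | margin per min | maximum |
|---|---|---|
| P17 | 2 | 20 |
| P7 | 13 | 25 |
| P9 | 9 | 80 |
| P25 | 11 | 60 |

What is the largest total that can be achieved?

1615

Rank by margin per min: P7 13 > P25 11 > P9 9 > P17 2.
P7 takes 25 to reach its cap of 25 ; 130 left.
Give P25 60 to hit its cap of 60 ; 70 left.
P9 has room for 80 but only 70 remain, so it gets 70.
Total = 13×25 + 9×70 + 11×60 = 1615.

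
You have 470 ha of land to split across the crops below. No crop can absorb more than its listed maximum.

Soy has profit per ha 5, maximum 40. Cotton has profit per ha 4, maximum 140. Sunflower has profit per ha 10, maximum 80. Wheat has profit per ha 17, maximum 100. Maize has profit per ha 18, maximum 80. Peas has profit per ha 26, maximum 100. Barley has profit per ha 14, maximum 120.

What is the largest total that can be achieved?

8120

Highest profit per ha first: Peas 26 > Maize 18 > Wheat 17 > Barley 14 > Sunflower 10 > Soy 5 > Cotton 4.
Peas takes 100 to reach its cap of 100 → 370 left.
Maize takes 80 to reach its cap of 80 → 290 left.
Wheat: +100 to 100 (cap) → 190 left.
Barley takes 120 to reach its cap of 120 → 70 left.
Sunflower has room for 80 but only 70 remain, so it gets 70.
Total = 10×70 + 17×100 + 18×80 + 26×100 + 14×120 = 8120.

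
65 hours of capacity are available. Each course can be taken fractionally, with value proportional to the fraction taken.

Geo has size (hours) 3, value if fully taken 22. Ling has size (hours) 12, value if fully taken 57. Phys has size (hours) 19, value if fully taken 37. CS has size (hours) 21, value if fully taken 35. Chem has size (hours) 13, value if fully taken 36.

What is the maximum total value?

182

Best value per unit of size first: Geo 22/3≈7.33, Ling 57/12≈4.75, Chem 36/13≈2.77, Phys 37/19≈1.95, CS 35/21≈1.67.
Take all of Geo (3 hours, value 22) ; 62 hours left.
All 12 hours of Ling fit (value 57) ; 50 remain.
Take all of Chem (13 hours, value 36) ; 37 hours left.
All 19 hours of Phys fit (value 37) ; 18 remain.
Fill the last 18 hours with part of CS: 18/21 of it earns 30.
Total value = 182.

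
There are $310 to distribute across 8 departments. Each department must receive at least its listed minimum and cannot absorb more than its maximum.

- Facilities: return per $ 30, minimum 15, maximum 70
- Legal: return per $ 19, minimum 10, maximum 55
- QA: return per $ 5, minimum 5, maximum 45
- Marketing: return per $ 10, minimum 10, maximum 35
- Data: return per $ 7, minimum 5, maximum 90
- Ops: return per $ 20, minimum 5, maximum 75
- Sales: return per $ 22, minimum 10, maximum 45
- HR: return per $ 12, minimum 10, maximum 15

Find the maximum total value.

6260

Meeting every minimum uses 15+10+5+10+5+5+10+10 = 70 $, leaving 240.
Order the departments by return per $: Facilities 30 > Sales 22 > Ops 20 > Legal 19 > HR 12 > Marketing 10 > Data 7 > QA 5.
Give Facilities 55 more to hit its cap of 70 — 185 left.
Sales takes 35 more to reach its cap of 45 — 150 left.
Give Ops 70 more to hit its cap of 75 — 80 left.
Legal takes 45 more to reach its cap of 55 — 35 left.
HR: +5 to 15 (cap) — 30 left.
Give Marketing 25 more to hit its cap of 35 — 5 left.
Only 5 left; Data takes them to reach 10.
Total = 30×70 + 19×55 + 5×5 + 10×35 + 7×10 + 20×75 + 22×45 + 12×15 = 6260.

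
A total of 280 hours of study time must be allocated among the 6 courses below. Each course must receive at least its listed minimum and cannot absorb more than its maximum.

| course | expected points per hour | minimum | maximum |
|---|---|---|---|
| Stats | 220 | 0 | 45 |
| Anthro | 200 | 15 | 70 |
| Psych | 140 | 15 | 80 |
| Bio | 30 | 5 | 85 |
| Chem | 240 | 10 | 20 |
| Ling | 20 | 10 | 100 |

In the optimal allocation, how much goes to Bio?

Meeting every minimum uses 0+15+15+5+10+10 = 55 hours, leaving 225.
Order the courses by expected points per hour: Chem 240 > Stats 220 > Anthro 200 > Psych 140 > Bio 30 > Ling 20.
Chem: +10 to 20 (cap) → 215 left.
Stats: +45 to 45 (cap) → 170 left.
Give Anthro 55 more to hit its cap of 70 → 115 left.
Psych takes 65 more to reach its cap of 80 → 50 left.
Only 50 left; Bio takes them to reach 55.

55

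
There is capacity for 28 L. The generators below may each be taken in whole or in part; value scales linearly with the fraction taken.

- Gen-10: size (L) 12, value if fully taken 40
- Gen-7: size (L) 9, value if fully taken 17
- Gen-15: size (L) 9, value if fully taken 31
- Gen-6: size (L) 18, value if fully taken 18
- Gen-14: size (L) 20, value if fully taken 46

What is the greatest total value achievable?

87.1

Rank by value-to-size ratio: Gen-15 31/9≈3.44, Gen-10 40/12≈3.33, Gen-14 46/20≈2.3, Gen-7 17/9≈1.89, Gen-6 18/18≈1.
All 9 L of Gen-15 fit (value 31) → 19 remain.
Gen-10: take in full, 12 L for value 40 → 7 left.
Only 7 L remain; take 7/20 of Gen-14 for value 46×7/20 = 16.1.
Total value = 87.1.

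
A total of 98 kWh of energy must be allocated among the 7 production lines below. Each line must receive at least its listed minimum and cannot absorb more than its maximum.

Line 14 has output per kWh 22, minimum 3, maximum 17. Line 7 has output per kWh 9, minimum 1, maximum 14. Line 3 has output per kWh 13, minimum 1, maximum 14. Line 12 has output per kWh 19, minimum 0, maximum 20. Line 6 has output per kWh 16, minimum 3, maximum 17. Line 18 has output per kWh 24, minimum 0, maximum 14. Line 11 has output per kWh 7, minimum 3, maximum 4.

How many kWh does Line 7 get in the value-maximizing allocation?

13

Meeting every minimum uses 3+1+1+0+3+0+3 = 11 kWh, leaving 87.
Rank by output per kWh: Line 18 24 > Line 14 22 > Line 12 19 > Line 6 16 > Line 3 13 > Line 7 9 > Line 11 7.
Line 18: +14 to 14 (cap) ; 73 left.
Line 14 takes 14 more to reach its cap of 17 ; 59 left.
Give Line 12 20 more to hit its cap of 20 ; 39 left.
Line 6: +14 to 17 (cap) ; 25 left.
Line 3 takes 13 more to reach its cap of 14 ; 12 left.
Line 7 has room for 13 more but only 12 remain, so it gets 13.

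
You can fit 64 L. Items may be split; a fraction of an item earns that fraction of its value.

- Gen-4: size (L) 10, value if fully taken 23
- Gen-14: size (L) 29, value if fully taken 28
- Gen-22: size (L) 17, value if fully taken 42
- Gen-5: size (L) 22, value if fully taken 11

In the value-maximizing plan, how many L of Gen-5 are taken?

8

Rank by value-to-size ratio: Gen-22 42/17≈2.47, Gen-4 23/10≈2.3, Gen-14 28/29≈0.966, Gen-5 11/22≈0.5.
Take all of Gen-22 (17 L, value 42) — 47 L left.
Take all of Gen-4 (10 L, value 23) — 37 L left.
Take all of Gen-14 (29 L, value 28) — 8 L left.
8 L left: a 8/22 share of Gen-5 gives 11×8/22 = 4.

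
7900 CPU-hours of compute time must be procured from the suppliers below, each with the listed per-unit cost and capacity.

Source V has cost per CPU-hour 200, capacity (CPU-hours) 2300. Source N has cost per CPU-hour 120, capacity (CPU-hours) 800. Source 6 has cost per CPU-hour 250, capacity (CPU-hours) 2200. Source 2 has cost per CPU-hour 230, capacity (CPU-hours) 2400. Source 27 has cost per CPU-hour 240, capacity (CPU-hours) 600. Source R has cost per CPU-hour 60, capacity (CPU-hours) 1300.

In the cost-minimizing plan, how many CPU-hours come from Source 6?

Use suppliers in increasing cost order.
Source R (60): use full 1300 — 6600 CPU-hours to go.
Source N (120): use full 800 — 5800 CPU-hours to go.
Source V at 200: take all 2300 CPU-hours — 3500 still needed.
Source 2 (230): use full 2400 — 1100 CPU-hours to go.
Take 600 from Source 27 at 240 — need 500 more.
Source 6 (250): take the remaining 500 — done.

500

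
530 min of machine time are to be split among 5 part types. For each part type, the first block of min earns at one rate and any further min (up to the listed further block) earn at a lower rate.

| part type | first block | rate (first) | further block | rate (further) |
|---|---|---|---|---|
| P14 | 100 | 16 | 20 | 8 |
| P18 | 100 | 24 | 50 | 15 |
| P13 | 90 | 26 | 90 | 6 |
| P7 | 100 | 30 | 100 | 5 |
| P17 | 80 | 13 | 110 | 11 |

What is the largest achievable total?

Rank every tier by rate: P7/T1 30 > P13/T1 26 > P18/T1 24 > P14/T1 16 > P18/T2 15 > P17/T1 13 > P17/T2 11 > P14/T2 8 > P13/T2 6 > P7/T2 5.
Fill P7 T1 block (100 at 30) — 430 left.
Fill P13 T1 block (90 at 26) — 340 left.
P18 T1 at 24: fill all 100 — 240 left.
P14 T1 at 16: fill all 100 — 140 left.
P18/T2 (15): +50 — 90 left.
P17 T1 at 13: fill all 80 — 10 left.
P17/T2: +10 of 110 at 11; pool empty.
Total = 30×100 + 26×90 + 24×100 + 16×100 + 15×50 + 13×80 + 11×10 = 11240.

11240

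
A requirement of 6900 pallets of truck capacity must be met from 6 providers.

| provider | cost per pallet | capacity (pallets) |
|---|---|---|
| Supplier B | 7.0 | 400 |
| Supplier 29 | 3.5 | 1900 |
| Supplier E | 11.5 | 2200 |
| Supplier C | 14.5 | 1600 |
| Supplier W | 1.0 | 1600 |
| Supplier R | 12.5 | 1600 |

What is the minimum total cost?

Use providers in increasing cost order.
Supplier W at 1.0: take all 1600 pallets ; 5300 still needed.
Supplier 29 at 3.5: take all 1900 pallets ; 3400 still needed.
Supplier B at 7.0: take all 400 pallets ; 3000 still needed.
Supplier E at 11.5: take all 2200 pallets ; 800 still needed.
Take 800 from Supplier R at 12.5 to finish.
Supplier C: unused.
Cost = 1600×1.0 + 1900×3.5 + 400×7.0 + 2200×11.5 + 800×12.5 = 46350.

46350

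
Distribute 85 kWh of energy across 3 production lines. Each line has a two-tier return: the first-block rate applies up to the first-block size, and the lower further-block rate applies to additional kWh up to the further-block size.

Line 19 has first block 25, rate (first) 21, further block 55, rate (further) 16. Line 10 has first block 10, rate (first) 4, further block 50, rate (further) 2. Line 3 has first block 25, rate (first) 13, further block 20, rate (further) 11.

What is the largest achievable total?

1470

Rank every tier by rate: Line 19/tier1 21 > Line 19/tier2 16 > Line 3/tier1 13 > Line 3/tier2 11 > Line 10/tier1 4 > Line 10/tier2 2.
Fill Line 19 tier1 block (25 at 21) — 60 left.
Fill Line 19 tier2 block (55 at 16) — 5 left.
Line 3 tier1 at 13: only 5 left, fill 5.
Total = 21×25 + 16×55 + 13×5 = 1470.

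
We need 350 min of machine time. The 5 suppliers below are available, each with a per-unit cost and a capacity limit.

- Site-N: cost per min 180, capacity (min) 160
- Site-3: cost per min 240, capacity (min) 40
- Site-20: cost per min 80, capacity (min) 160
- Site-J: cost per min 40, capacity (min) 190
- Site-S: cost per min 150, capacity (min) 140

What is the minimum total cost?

Cheapest first:
Take 190 from Site-J at 40 — need 160 more.
Site-20 at 80: take all 160 min — 0 still needed.
Site-S, Site-N, Site-3: unused.
Cost = 190×40 + 160×80 = 20400.

20400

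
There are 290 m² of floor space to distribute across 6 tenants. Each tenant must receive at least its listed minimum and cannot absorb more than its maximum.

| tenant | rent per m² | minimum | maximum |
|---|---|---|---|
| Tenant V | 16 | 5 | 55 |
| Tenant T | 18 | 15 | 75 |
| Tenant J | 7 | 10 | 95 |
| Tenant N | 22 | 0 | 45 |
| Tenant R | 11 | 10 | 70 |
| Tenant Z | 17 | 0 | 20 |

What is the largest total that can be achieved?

Meeting every minimum uses 5+15+10+0+10+0 = 40 m², leaving 250.
Order the tenants by rent per m²: Tenant N 22 > Tenant T 18 > Tenant Z 17 > Tenant V 16 > Tenant R 11 > Tenant J 7.
Tenant N takes 45 more to reach its cap of 45 → 205 left.
Tenant T: +60 to 75 (cap) → 145 left.
Tenant Z: +20 to 20 (cap) → 125 left.
Tenant V takes 50 more to reach its cap of 55 → 75 left.
Tenant R takes 60 more to reach its cap of 70 → 15 left.
Tenant J: +15 (room for 85) → 25. Pool exhausted.
Total = 16×55 + 18×75 + 7×25 + 22×45 + 11×70 + 17×20 = 4505.

4505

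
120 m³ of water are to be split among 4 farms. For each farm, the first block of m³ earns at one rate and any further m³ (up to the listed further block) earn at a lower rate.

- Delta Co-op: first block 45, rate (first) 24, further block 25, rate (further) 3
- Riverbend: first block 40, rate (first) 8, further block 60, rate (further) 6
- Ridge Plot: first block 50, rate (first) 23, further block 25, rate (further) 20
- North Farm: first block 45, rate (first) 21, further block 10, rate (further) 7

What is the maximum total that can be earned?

2755

Treat each block as its own option and order by rate: Delta Co-op/first 24 > Ridge Plot/first 23 > North Farm/first 21 > Ridge Plot/second 20 > Riverbend/first 8 > North Farm/second 7 > Riverbend/second 6 > Delta Co-op/second 3.
Delta Co-op/first (24): +45 → 75 left.
Ridge Plot first at 23: fill all 50 → 25 left.
North Farm first at 21: only 25 left, fill 25.
Total = 24×45 + 23×50 + 21×25 = 2755.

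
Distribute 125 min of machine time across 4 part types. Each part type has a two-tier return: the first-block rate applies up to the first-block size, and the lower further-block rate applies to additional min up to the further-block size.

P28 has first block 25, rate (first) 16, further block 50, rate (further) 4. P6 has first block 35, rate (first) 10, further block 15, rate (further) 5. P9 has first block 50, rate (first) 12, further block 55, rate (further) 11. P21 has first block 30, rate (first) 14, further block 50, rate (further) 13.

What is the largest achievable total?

1710

Rank every tier by rate: P28/T1 16 > P21/T1 14 > P21/T2 13 > P9/T1 12 > P9/T2 11 > P6/T1 10 > P6/T2 5 > P28/T2 4.
Fill P28 T1 block (25 at 16) ; 100 left.
P21/T1 (14): +30 ; 70 left.
Fill P21 T2 block (50 at 13) ; 20 left.
20 remain; put them into P9 T1 at 12.
Total = 16×25 + 14×30 + 13×50 + 12×20 = 1710.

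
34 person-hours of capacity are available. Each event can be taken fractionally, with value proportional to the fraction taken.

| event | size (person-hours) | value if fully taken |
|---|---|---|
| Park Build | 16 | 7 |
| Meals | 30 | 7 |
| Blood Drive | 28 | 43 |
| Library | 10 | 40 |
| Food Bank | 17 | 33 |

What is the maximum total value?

83.75

Sort by value density: Library 40/10≈4, Food Bank 33/17≈1.94, Blood Drive 43/28≈1.54, Park Build 7/16≈0.438, Meals 7/30≈0.233.
All 10 person-hours of Library fit (value 40) — 24 remain.
Take all of Food Bank (17 person-hours, value 33) — 7 person-hours left.
Only 7 person-hours remain; take 7/28 of Blood Drive for value 43×7/28 = 10.75.
Total value = 83.75.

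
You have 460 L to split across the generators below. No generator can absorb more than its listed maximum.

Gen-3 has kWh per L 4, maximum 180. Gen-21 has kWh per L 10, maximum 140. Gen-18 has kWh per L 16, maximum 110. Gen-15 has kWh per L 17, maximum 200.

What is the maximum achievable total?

6600

Order the generators by kWh per L: Gen-15 17 > Gen-18 16 > Gen-21 10 > Gen-3 4.
Gen-15 takes 200 to reach its cap of 200 — 260 left.
Gen-18 takes 110 to reach its cap of 110 — 150 left.
Give Gen-21 140 to hit its cap of 140 — 10 left.
Only 10 left; Gen-3 takes them to reach 10.
Total = 4×10 + 10×140 + 16×110 + 17×200 = 6600.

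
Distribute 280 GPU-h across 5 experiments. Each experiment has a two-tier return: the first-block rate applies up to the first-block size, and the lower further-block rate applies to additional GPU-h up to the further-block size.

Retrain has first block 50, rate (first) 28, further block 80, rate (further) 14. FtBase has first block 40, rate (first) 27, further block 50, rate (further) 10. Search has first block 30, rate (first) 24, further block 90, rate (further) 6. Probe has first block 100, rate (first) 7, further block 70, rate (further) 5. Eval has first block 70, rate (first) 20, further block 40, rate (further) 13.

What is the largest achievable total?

5850

Treat each block as its own option and order by rate: Retrain/tier1 28 > FtBase/tier1 27 > Search/tier1 24 > Eval/tier1 20 > Retrain/tier2 14 > Eval/tier2 13 > FtBase/tier2 10 > Probe/tier1 7 > Search/tier2 6 > Probe/tier2 5.
Retrain tier1 at 28: fill all 50 → 230 left.
FtBase/tier1 (27): +40 → 190 left.
Search/tier1 (24): +30 → 160 left.
Eval/tier1 (20): +70 → 90 left.
Fill Retrain tier2 block (80 at 14) → 10 left.
Eval tier2 at 13: only 10 left, fill 10.
Total = 28×50 + 27×40 + 24×30 + 20×70 + 14×80 + 13×10 = 5850.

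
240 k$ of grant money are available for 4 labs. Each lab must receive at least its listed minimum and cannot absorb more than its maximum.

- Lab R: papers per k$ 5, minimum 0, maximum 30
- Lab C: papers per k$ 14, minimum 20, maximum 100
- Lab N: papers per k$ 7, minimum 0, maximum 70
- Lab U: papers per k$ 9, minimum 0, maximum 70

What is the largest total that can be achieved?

Meeting every minimum uses 0+20+0+0 = 20 k$, leaving 220.
Order the labs by papers per k$: Lab C 14 > Lab U 9 > Lab N 7 > Lab R 5.
Give Lab C 80 more to hit its cap of 100 — 140 left.
Give Lab U 70 more to hit its cap of 70 — 70 left.
Lab N takes 70 more to reach its cap of 70 — 0 left.
Total = 14×100 + 7×70 + 9×70 = 2520.

2520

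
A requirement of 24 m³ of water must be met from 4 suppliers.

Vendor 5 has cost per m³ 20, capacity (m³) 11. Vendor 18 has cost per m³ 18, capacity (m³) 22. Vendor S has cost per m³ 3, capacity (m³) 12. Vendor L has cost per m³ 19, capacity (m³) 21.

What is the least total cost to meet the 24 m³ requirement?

252

Use suppliers in increasing cost order.
Take 12 from Vendor S at 3 → need 12 more.
Take 12 from Vendor 18 at 18 to finish.
Vendor L, Vendor 5: unused.
Cost = 12×3 + 12×18 = 252.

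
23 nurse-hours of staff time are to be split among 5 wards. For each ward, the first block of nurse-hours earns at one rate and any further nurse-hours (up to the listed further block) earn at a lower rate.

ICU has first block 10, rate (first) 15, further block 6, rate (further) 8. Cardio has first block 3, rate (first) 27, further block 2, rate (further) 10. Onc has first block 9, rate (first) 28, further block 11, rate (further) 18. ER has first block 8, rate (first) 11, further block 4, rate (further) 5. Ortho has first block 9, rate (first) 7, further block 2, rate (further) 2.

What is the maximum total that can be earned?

Treat each block as its own option and order by rate: Onc/T1 28 > Cardio/T1 27 > Onc/T2 18 > ICU/T1 15 > ER/T1 11 > Cardio/T2 10 > ICU/T2 8 > Ortho/T1 7 > ER/T2 5 > Ortho/T2 2.
Fill Onc T1 block (9 at 28) ; 14 left.
Fill Cardio T1 block (3 at 27) ; 11 left.
Onc/T2 (18): +11 ; 0 left.
Total = 28×9 + 27×3 + 18×11 = 531.

531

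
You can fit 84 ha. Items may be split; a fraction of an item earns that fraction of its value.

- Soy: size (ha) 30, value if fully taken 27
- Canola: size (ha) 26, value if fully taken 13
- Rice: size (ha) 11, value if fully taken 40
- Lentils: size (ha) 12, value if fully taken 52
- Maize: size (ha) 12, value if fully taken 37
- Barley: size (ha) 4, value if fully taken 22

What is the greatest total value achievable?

185.5

Rank by value-to-size ratio: Barley 22/4≈5.5, Lentils 52/12≈4.33, Rice 40/11≈3.64, Maize 37/12≈3.08, Soy 27/30≈0.9, Canola 13/26≈0.5.
All 4 ha of Barley fit (value 22) ; 80 remain.
Lentils: take in full, 12 ha for value 52 ; 68 left.
All 11 ha of Rice fit (value 40) ; 57 remain.
Take all of Maize (12 ha, value 37) ; 45 ha left.
Soy: take in full, 30 ha for value 27 ; 15 left.
Only 15 ha remain; take 15/26 of Canola for value 13×15/26 = 7.5.
Total value = 185.5.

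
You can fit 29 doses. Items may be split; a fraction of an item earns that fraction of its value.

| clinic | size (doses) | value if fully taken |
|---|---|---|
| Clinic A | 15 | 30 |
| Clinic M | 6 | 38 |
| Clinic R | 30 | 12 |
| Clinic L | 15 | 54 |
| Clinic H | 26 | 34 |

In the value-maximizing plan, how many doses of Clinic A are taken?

Best value per unit of size first: Clinic M 38/6≈6.33, Clinic L 54/15≈3.6, Clinic A 30/15≈2, Clinic H 34/26≈1.31, Clinic R 12/30≈0.4.
All 6 doses of Clinic M fit (value 38) — 23 remain.
All 15 doses of Clinic L fit (value 54) — 8 remain.
8 doses left: a 8/15 share of Clinic A gives 30×8/15 = 16.

8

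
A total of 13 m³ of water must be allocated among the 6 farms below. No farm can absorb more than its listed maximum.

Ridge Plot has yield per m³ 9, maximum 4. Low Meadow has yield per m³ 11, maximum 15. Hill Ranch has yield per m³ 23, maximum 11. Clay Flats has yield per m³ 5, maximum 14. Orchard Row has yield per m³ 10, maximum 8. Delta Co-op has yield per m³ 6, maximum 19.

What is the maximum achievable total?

275

Rank by yield per m³: Hill Ranch 23 > Low Meadow 11 > Orchard Row 10 > Ridge Plot 9 > Delta Co-op 6 > Clay Flats 5.
Hill Ranch: +11 to 11 (cap) ; 2 left.
Only 2 left; Low Meadow takes them to reach 2.
Total = 11×2 + 23×11 = 275.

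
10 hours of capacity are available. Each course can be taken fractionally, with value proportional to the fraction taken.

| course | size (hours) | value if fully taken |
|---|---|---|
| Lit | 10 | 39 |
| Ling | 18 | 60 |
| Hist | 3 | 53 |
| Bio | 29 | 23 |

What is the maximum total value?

80.3

Rank by value-to-size ratio: Hist 53/3≈17.7, Lit 39/10≈3.9, Ling 60/18≈3.33, Bio 23/29≈0.793.
All 3 hours of Hist fit (value 53) ; 7 remain.
Fill the last 7 hours with part of Lit: 7/10 of it earns 27.3.
Total value = 80.3.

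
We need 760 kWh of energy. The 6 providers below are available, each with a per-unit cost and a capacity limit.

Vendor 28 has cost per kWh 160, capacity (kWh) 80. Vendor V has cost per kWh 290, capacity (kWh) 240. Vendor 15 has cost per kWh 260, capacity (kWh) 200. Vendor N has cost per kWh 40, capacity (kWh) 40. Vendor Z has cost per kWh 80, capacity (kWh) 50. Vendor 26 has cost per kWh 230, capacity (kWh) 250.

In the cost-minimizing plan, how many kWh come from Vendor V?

Cheapest first:
Vendor N (40): use full 40 ; 720 kWh to go.
Take 50 from Vendor Z at 80 ; need 670 more.
Take 80 from Vendor 28 at 160 ; need 590 more.
Take 250 from Vendor 26 at 230 ; need 340 more.
Take 200 from Vendor 15 at 260 ; need 140 more.
Vendor V at 290: take 140 of its 240 ; requirement met.

140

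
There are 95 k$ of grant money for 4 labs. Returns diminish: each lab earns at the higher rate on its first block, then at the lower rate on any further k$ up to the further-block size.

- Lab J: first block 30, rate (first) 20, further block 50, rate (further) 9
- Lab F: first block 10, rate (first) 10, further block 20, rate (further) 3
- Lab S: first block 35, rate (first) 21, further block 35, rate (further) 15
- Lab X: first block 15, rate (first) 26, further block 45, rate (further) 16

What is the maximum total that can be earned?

Treat each block as its own option and order by rate: Lab X/tier1 26 > Lab S/tier1 21 > Lab J/tier1 20 > Lab X/tier2 16 > Lab S/tier2 15 > Lab F/tier1 10 > Lab J/tier2 9 > Lab F/tier2 3.
Fill Lab X tier1 block (15 at 26) — 80 left.
Lab S tier1 at 21: fill all 35 — 45 left.
Lab J/tier1 (20): +30 — 15 left.
Lab X tier2 at 16: only 15 left, fill 15.
Total = 26×15 + 21×35 + 20×30 + 16×15 = 1965.

1965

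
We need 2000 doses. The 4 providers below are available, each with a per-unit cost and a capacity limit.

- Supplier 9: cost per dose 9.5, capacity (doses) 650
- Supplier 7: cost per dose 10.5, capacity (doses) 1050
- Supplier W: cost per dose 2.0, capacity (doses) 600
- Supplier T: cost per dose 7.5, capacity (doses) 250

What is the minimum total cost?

14500

Fill from the cheapest provider first.
Supplier W at 2.0: take all 600 doses ; 1400 still needed.
Supplier T (7.5): use full 250 ; 1150 doses to go.
Supplier 9 (9.5): use full 650 ; 500 doses to go.
Take 500 from Supplier 7 at 10.5 to finish.
Cost = 600×2.0 + 250×7.5 + 650×9.5 + 500×10.5 = 14500.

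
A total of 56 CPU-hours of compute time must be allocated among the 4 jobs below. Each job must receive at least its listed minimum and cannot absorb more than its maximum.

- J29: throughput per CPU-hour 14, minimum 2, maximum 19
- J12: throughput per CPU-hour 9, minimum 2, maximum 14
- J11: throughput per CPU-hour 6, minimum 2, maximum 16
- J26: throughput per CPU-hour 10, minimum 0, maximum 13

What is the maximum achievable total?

Meeting every minimum uses 2+2+2+0 = 6 CPU-hours, leaving 50.
Rank by throughput per CPU-hour: J29 14 > J26 10 > J12 9 > J11 6.
J29: +17 to 19 (cap) — 33 left.
J26: +13 to 13 (cap) — 20 left.
J12: +12 to 14 (cap) — 8 left.
J11: +8 (room for 14) → 10. Pool exhausted.
Total = 14×19 + 9×14 + 6×10 + 10×13 = 582.

582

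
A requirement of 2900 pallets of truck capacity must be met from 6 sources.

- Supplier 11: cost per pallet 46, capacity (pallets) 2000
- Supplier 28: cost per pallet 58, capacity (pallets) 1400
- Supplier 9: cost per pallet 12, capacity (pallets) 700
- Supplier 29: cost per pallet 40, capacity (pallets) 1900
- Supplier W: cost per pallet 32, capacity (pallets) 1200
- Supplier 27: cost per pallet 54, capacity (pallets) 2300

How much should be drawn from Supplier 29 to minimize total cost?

1000

Cheapest first:
Supplier 9 (12): use full 700 ; 2200 pallets to go.
Take 1200 from Supplier W at 32 ; need 1000 more.
Supplier 29 (40): take the remaining 1000 ; done.
Supplier 11, Supplier 27, Supplier 28: unused.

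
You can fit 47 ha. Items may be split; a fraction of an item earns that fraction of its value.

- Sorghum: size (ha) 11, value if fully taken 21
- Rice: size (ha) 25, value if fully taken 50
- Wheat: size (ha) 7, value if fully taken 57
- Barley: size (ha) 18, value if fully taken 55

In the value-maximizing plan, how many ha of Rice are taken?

Best value per unit of size first: Wheat 57/7≈8.14, Barley 55/18≈3.06, Rice 50/25≈2, Sorghum 21/11≈1.91.
Take all of Wheat (7 ha, value 57) ; 40 ha left.
All 18 ha of Barley fit (value 55) ; 22 remain.
22 ha left: a 22/25 share of Rice gives 50×22/25 = 44.

22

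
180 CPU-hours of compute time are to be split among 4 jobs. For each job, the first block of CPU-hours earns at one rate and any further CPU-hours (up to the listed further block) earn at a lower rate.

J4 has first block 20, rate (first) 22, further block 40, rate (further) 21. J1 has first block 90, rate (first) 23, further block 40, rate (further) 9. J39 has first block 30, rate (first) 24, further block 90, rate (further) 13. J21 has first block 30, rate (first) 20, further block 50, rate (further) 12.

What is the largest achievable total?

Rank every tier by rate: J39/first 24 > J1/first 23 > J4/first 22 > J4/second 21 > J21/first 20 > J39/second 13 > J21/second 12 > J1/second 9.
J39 first at 24: fill all 30 — 150 left.
J1/first (23): +90 — 60 left.
Fill J4 first block (20 at 22) — 40 left.
J4 second at 21: fill all 40 — 0 left.
Total = 24×30 + 23×90 + 22×20 + 21×40 = 4070.

4070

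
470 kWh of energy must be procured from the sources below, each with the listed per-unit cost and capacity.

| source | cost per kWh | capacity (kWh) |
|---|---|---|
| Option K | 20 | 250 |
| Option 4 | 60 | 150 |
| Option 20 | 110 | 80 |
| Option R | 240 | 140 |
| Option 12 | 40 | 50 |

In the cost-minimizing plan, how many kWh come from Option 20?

20

Fill from the cheapest source first.
Option K at 20: take all 250 kWh ; 220 still needed.
Take 50 from Option 12 at 40 ; need 170 more.
Option 4 at 60: take all 150 kWh ; 20 still needed.
Option 20 (110): take the remaining 20 ; done.
Option R: unused.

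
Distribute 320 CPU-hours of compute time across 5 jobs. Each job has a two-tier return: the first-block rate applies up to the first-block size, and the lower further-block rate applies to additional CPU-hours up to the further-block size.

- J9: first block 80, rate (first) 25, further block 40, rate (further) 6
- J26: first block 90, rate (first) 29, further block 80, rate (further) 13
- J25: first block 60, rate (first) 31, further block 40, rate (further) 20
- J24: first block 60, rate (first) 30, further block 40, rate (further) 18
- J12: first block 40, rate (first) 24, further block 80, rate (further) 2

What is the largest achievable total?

Treat each block as its own option and order by rate: J25/tier1 31 > J24/tier1 30 > J26/tier1 29 > J9/tier1 25 > J12/tier1 24 > J25/tier2 20 > J24/tier2 18 > J26/tier2 13 > J9/tier2 6 > J12/tier2 2.
Fill J25 tier1 block (60 at 31) — 260 left.
J24 tier1 at 30: fill all 60 — 200 left.
Fill J26 tier1 block (90 at 29) — 110 left.
J9/tier1 (25): +80 — 30 left.
J12/tier1: +30 of 40 at 24; pool empty.
Total = 31×60 + 30×60 + 29×90 + 25×80 + 24×30 = 8990.

8990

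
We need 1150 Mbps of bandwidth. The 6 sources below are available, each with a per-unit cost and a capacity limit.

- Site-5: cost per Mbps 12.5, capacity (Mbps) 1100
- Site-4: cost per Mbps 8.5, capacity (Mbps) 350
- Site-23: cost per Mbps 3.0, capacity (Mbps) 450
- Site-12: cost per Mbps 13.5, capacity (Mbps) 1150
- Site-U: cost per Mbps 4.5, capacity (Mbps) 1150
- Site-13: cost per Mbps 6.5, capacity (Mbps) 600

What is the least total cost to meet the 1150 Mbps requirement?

4500

Cheapest first:
Site-23 (3.0): use full 450 — 700 Mbps to go.
Take 700 from Site-U at 4.5 to finish.
Site-13, Site-4, Site-5, Site-12: unused.
Cost = 450×3.0 + 700×4.5 = 4500.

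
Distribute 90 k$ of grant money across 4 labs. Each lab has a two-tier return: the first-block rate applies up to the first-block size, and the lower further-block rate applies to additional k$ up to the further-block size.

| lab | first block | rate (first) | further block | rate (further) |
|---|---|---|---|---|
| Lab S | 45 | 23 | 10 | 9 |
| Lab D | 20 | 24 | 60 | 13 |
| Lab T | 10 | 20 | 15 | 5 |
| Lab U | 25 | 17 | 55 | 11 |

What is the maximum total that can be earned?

1970

Order all 8 blocks by rate: Lab D/tier1 24 > Lab S/tier1 23 > Lab T/tier1 20 > Lab U/tier1 17 > Lab D/tier2 13 > Lab U/tier2 11 > Lab S/tier2 9 > Lab T/tier2 5.
Lab D tier1 at 24: fill all 20 → 70 left.
Fill Lab S tier1 block (45 at 23) → 25 left.
Lab T/tier1 (20): +10 → 15 left.
Lab U/tier1: +15 of 25 at 17; pool empty.
Total = 24×20 + 23×45 + 20×10 + 17×15 = 1970.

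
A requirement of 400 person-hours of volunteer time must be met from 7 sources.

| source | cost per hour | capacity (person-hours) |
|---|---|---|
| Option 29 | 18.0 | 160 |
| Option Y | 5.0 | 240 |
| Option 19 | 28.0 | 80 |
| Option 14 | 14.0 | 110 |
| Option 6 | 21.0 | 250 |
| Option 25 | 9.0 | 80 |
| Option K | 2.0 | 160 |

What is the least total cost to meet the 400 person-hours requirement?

Fill from the cheapest source first.
Option K (2.0): use full 160 ; 240 person-hours to go.
Take 240 from Option Y at 5.0 ; need 0 more.
Option 25, Option 14, Option 29, Option 6, Option 19: unused.
Cost = 160×2.0 + 240×5.0 = 1520.

1520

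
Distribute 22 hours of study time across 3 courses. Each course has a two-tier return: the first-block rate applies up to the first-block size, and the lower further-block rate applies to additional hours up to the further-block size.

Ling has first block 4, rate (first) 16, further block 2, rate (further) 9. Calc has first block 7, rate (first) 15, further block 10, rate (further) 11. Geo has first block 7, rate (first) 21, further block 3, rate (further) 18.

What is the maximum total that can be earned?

Order all 6 blocks by rate: Geo/first 21 > Geo/second 18 > Ling/first 16 > Calc/first 15 > Calc/second 11 > Ling/second 9.
Geo/first (21): +7 ; 15 left.
Geo/second (18): +3 ; 12 left.
Ling first at 16: fill all 4 ; 8 left.
Fill Calc first block (7 at 15) ; 1 left.
1 remain; put them into Calc second at 11.
Total = 21×7 + 18×3 + 16×4 + 15×7 + 11×1 = 381.

381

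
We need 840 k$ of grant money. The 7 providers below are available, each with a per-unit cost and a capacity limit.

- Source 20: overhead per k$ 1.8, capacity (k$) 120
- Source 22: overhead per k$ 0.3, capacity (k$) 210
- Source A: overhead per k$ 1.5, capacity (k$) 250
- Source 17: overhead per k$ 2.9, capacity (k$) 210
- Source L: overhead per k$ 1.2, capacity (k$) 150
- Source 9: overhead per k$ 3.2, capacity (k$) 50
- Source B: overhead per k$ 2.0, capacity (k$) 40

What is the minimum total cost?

Cheapest first:
Take 210 from Source 22 at 0.3 → need 630 more.
Take 150 from Source L at 1.2 → need 480 more.
Source A at 1.5: take all 250 k$ → 230 still needed.
Take 120 from Source 20 at 1.8 → need 110 more.
Source B (2.0): use full 40 → 70 k$ to go.
Source 17 at 2.9: take 70 of its 210 → requirement met.
Source 9: unused.
Cost = 210×0.3 + 150×1.2 + 250×1.5 + 120×1.8 + 40×2.0 + 70×2.9 = 1117.

1117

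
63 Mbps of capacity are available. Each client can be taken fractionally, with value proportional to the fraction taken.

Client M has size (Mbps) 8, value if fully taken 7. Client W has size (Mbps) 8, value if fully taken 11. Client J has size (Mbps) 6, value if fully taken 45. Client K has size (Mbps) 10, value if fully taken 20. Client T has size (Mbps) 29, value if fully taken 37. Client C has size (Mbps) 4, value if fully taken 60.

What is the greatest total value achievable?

Best value per unit of size first: Client C 60/4≈15, Client J 45/6≈7.5, Client K 20/10≈2, Client W 11/8≈1.38, Client T 37/29≈1.28, Client M 7/8≈0.875.
Take all of Client C (4 Mbps, value 60) ; 59 Mbps left.
Take all of Client J (6 Mbps, value 45) ; 53 Mbps left.
Take all of Client K (10 Mbps, value 20) ; 43 Mbps left.
Client W: take in full, 8 Mbps for value 11 ; 35 left.
Take all of Client T (29 Mbps, value 37) ; 6 Mbps left.
Fill the last 6 Mbps with part of Client M: 6/8 of it earns 5.25.
Total value = 178.25.

178.25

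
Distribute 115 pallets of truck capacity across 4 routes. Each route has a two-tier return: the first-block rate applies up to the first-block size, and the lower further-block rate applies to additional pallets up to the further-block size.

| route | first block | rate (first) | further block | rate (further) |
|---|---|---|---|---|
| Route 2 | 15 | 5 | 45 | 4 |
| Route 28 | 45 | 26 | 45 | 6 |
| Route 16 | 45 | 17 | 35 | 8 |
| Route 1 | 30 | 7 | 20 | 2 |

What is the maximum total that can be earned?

Treat each block as its own option and order by rate: Route 28/tier1 26 > Route 16/tier1 17 > Route 16/tier2 8 > Route 1/tier1 7 > Route 28/tier2 6 > Route 2/tier1 5 > Route 2/tier2 4 > Route 1/tier2 2.
Route 28 tier1 at 26: fill all 45 → 70 left.
Route 16/tier1 (17): +45 → 25 left.
Route 16/tier2: +25 of 35 at 8; pool empty.
Total = 26×45 + 17×45 + 8×25 = 2135.

2135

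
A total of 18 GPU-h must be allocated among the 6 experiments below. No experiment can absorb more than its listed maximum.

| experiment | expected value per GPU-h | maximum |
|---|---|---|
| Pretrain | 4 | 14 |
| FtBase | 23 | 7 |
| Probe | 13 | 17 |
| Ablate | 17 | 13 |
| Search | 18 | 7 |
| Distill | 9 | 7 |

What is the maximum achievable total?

Rank by expected value per GPU-h: FtBase 23 > Search 18 > Ablate 17 > Probe 13 > Distill 9 > Pretrain 4.
Give FtBase 7 to hit its cap of 7 → 11 left.
Search: +7 to 7 (cap) → 4 left.
Only 4 left; Ablate takes them to reach 4.
Total = 23×7 + 17×4 + 18×7 = 355.

355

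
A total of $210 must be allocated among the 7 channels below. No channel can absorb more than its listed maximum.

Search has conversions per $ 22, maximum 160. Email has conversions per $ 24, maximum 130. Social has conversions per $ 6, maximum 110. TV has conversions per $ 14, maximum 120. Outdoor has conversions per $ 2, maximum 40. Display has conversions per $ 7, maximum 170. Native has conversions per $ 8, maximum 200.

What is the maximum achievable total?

4880

Rank by conversions per $: Email 24 > Search 22 > TV 14 > Native 8 > Display 7 > Social 6 > Outdoor 2.
Give Email 130 to hit its cap of 130 → 80 left.
Search: +80 (room for 160) → 80. Pool exhausted.
Total = 22×80 + 24×130 = 4880.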